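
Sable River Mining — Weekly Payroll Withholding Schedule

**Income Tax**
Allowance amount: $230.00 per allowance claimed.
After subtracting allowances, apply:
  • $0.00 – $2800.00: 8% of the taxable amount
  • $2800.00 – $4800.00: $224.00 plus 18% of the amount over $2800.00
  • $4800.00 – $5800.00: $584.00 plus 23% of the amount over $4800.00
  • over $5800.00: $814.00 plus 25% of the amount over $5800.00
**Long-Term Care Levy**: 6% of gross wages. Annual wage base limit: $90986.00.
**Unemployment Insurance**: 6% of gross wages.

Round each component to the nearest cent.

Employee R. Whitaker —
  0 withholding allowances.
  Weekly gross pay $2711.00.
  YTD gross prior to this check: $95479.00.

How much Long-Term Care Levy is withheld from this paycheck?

Long-Term Care Levy: YTD $95479.00 ≥ cap $90986.00 → $0.00

$0.00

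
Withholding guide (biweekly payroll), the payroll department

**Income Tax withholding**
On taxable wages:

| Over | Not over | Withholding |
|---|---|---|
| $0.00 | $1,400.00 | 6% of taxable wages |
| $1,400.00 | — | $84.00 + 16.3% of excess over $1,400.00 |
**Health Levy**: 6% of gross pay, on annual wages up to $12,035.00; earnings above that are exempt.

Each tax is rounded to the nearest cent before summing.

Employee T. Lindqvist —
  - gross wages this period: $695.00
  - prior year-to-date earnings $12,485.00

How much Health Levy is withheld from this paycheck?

Health Levy: YTD $12,485.00 ≥ cap $12,035.00 → $0.00

$0.00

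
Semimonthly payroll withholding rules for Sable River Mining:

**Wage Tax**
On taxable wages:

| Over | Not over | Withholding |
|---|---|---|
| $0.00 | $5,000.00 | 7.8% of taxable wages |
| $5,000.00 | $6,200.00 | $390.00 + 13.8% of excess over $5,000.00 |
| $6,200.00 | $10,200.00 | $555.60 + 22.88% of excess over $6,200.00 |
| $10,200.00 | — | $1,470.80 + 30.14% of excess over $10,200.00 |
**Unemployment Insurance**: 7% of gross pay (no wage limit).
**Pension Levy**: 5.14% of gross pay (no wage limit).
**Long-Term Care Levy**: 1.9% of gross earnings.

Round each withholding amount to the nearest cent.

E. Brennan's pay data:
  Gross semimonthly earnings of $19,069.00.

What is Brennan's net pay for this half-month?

$12,247.79

Wage Tax: taxable = $19,069.00
  $1,470.80 + 30.14% × ($19,069.00 − $10,200.00) = $1,470.80 + 30.14% × $8,869.00 = $4,143.92
Unemployment Insurance: 7% × $19,069.00 = $1,334.83
Pension Levy: 5.14% × $19,069.00 = $980.15
Long-Term Care Levy: 1.9% × $19,069.00 = $362.31
Total withheld: $4,143.92 + $1,334.83 + $980.15 + $362.31 = $6,821.21
Net pay: $19,069.00 − $6,821.21 = $12,247.79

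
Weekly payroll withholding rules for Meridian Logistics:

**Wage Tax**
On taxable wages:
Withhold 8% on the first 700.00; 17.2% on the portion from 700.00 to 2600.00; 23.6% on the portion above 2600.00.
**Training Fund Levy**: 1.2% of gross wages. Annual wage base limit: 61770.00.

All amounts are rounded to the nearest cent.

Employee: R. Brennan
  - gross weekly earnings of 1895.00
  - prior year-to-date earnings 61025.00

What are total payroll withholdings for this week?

Wage Tax: taxable = 1895.00
  56.00 + 17.2% × (1895.00 − 700.00) = 56.00 + 17.2% × 1195.00 = 261.54
Training Fund Levy: cap 61770.00 − YTD 61025.00 = 745.00 subject; 1.2% × 745.00 = 8.94
Total: 261.54 + 8.94 = 270.48

270.48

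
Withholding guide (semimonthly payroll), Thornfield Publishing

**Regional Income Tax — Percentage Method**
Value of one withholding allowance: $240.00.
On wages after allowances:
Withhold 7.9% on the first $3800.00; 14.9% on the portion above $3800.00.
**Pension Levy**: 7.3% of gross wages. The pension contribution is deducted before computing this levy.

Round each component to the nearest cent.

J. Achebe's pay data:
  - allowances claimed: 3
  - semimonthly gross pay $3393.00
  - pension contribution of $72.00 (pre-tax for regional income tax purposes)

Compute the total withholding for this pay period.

$447.91

Regional Income Tax: taxable = $3393.00 − $72.00 − 3×$240.00 = $2601.00
  7.9% × $2601.00 = $205.48
Pension Levy: 7.3% × $3321.00 = $242.43
Total: $205.48 + $242.43 = $447.91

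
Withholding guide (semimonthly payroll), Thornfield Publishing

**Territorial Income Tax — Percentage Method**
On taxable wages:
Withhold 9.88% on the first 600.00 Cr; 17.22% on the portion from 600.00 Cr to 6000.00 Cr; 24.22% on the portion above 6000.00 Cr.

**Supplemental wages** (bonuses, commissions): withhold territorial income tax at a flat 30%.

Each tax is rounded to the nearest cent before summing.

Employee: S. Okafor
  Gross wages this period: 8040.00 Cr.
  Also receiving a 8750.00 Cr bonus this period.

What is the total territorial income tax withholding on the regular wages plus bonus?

4108.25 Cr

Territorial Income Tax: taxable = 8040.00 Cr
  989.16 Cr + 24.22% × (8040.00 Cr − 6000.00 Cr) = 989.16 Cr + 24.22% × 2040.00 Cr = 1483.25 Cr
Supplemental (30% flat on bonus): 30% × 8750.00 Cr = 2625.00 Cr
Total territorial income tax: 1483.25 Cr + 2625.00 Cr = 4108.25 Cr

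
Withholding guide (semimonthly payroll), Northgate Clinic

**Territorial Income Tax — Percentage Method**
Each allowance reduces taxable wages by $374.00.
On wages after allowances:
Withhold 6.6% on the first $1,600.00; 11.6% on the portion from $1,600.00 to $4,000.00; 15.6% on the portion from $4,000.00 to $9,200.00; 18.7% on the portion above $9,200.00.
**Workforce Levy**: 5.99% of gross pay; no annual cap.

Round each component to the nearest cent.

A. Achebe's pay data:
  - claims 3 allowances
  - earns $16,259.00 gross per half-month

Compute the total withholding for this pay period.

Territorial Income Tax: taxable = $16,259.00 − 3×$374.00 = $15,137.00
  $1,195.20 + 18.7% × ($15,137.00 − $9,200.00) = $1,195.20 + 18.7% × $5,937.00 = $2,305.42
Workforce Levy: 5.99% × $16,259.00 = $973.91
Total: $2,305.42 + $973.91 = $3,279.33

$3,279.33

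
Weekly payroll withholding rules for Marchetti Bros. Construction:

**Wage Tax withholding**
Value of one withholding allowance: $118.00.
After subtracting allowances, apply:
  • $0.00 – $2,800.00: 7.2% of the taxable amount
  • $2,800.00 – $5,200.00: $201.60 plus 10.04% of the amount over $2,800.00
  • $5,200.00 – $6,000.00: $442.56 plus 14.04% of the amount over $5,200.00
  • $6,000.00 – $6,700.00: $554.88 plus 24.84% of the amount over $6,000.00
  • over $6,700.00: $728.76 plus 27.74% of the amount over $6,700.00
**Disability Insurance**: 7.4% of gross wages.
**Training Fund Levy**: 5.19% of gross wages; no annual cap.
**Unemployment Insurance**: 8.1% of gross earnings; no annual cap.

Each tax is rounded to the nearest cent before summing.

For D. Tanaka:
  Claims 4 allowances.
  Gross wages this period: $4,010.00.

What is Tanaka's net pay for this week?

$2,904.63

Wage Tax: taxable = $4,010.00 − 4×$118.00 = $3,538.00
  $201.60 + 10.04% × ($3,538.00 − $2,800.00) = $201.60 + 10.04% × $738.00 = $275.70
Disability Insurance: 7.4% × $4,010.00 = $296.74
Training Fund Levy: 5.19% × $4,010.00 = $208.12
Unemployment Insurance: 8.1% × $4,010.00 = $324.81
Total withheld: $275.70 + $296.74 + $208.12 + $324.81 = $1,105.37
Net pay: $4,010.00 − $1,105.37 = $2,904.63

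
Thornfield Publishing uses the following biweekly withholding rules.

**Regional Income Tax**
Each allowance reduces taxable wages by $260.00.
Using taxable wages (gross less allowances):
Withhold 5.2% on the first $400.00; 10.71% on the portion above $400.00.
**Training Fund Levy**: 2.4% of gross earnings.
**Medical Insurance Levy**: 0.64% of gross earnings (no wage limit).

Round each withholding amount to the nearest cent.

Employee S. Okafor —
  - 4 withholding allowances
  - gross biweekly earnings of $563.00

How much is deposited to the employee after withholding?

$545.89

Regional Income Tax: taxable = $563.00 − 4×$260.00 = $-477.00
  Taxable ≤ 0 → $0.00
Training Fund Levy: 2.4% × $563.00 = $13.51
Medical Insurance Levy: 0.64% × $563.00 = $3.60
Total withheld: $0.00 + $13.51 + $3.60 = $17.11
Net pay: $563.00 − $17.11 = $545.89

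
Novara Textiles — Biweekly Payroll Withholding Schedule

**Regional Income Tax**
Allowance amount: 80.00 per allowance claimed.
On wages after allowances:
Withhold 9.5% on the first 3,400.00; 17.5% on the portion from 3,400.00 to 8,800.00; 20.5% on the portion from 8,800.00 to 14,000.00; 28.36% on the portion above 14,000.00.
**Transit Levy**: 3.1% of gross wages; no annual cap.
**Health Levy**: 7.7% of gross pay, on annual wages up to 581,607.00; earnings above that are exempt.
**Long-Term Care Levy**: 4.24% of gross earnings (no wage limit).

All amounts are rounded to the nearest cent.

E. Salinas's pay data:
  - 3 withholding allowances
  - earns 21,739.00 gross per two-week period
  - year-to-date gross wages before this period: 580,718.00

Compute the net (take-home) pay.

Regional Income Tax: taxable = 21,739.00 − 3×80.00 = 21,499.00
  2,334.00 + 28.36% × (21,499.00 − 14,000.00) = 2,334.00 + 28.36% × 7,499.00 = 4,460.72
Transit Levy: 3.1% × 21,739.00 = 673.91
Health Levy: cap 581,607.00 − YTD 580,718.00 = 889.00 subject; 7.7% × 889.00 = 68.45
Long-Term Care Levy: 4.24% × 21,739.00 = 921.73
Total withheld: 4,460.72 + 673.91 + 68.45 + 921.73 = 6,124.81
Net pay: 21,739.00 − 6,124.81 = 15,614.19

15,614.19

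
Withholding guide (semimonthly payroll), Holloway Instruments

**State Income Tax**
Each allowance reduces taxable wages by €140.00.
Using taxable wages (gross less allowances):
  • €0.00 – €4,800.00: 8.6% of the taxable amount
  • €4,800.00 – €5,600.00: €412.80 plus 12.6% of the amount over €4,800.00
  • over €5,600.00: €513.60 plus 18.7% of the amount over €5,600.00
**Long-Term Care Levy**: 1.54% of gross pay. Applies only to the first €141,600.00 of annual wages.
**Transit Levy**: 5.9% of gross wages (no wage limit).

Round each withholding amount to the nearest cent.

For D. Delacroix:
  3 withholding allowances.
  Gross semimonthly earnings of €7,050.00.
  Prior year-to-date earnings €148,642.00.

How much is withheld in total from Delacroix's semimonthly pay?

€1,122.16

State Income Tax: taxable = €7,050.00 − 3×€140.00 = €6,630.00
  €513.60 + 18.7% × (€6,630.00 − €5,600.00) = €513.60 + 18.7% × €1,030.00 = €706.21
Long-Term Care Levy: YTD €148,642.00 ≥ cap €141,600.00 → €0.00
Transit Levy: 5.9% × €7,050.00 = €415.95
Total: €706.21 + €0.00 + €415.95 = €1,122.16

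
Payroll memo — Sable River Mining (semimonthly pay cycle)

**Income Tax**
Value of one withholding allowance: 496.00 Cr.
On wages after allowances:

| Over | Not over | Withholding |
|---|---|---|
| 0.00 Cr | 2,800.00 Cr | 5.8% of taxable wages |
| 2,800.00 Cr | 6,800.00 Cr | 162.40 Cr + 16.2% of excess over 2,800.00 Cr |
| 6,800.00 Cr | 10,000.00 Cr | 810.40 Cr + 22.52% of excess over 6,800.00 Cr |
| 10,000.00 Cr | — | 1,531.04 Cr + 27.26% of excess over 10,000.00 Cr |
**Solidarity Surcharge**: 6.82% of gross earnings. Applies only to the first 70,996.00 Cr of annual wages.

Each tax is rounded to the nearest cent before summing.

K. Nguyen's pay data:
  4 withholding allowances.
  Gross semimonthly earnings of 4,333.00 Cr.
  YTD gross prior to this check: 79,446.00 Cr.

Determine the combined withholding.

Income Tax: taxable = 4,333.00 Cr − 4×496.00 Cr = 2,349.00 Cr
  5.8% × 2,349.00 Cr = 136.24 Cr
Solidarity Surcharge: YTD 79,446.00 Cr ≥ cap 70,996.00 Cr → 0.00 Cr
Total: 136.24 Cr + 0.00 Cr = 136.24 Cr

136.24 Cr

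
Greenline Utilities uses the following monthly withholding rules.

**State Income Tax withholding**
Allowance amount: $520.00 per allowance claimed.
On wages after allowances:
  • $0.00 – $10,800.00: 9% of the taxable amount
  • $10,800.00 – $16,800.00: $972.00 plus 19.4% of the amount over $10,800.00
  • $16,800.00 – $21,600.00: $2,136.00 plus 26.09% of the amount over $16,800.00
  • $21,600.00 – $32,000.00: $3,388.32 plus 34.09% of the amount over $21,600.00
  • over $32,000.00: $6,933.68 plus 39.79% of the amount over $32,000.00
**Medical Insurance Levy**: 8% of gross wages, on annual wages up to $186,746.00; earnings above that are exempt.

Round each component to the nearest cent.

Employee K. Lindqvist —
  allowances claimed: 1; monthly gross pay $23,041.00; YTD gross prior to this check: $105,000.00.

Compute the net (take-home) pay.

State Income Tax: taxable = $23,041.00 − 1×$520.00 = $22,521.00
  $3,388.32 + 34.09% × ($22,521.00 − $21,600.00) = $3,388.32 + 34.09% × $921.00 = $3,702.29
Medical Insurance Levy: 8% × $23,041.00 = $1,843.28
Total withheld: $3,702.29 + $1,843.28 = $5,545.57
Net pay: $23,041.00 − $5,545.57 = $17,495.43

$17,495.43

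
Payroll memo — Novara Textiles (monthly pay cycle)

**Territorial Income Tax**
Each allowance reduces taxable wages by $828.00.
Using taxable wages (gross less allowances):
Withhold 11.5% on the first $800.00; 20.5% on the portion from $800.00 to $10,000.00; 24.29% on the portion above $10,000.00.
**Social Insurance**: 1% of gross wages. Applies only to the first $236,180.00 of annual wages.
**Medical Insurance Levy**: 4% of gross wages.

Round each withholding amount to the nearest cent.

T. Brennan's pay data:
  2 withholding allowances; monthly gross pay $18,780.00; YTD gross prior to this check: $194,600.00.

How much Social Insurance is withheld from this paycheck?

Social Insurance: 1% × $18,780.00 = $187.80

$187.80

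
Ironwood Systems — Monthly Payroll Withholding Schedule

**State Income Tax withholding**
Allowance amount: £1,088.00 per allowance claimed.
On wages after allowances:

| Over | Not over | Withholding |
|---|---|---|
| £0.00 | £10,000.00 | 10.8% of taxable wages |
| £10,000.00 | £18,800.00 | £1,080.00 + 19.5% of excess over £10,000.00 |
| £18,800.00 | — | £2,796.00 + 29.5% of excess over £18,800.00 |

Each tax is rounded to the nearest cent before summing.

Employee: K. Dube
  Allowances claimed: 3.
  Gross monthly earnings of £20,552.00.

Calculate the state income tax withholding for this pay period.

State Income Tax: taxable = £20,552.00 − 3×£1,088.00 = £17,288.00
  £1,080.00 + 19.5% × (£17,288.00 − £10,000.00) = £1,080.00 + 19.5% × £7,288.00 = £2,501.16

£2,501.16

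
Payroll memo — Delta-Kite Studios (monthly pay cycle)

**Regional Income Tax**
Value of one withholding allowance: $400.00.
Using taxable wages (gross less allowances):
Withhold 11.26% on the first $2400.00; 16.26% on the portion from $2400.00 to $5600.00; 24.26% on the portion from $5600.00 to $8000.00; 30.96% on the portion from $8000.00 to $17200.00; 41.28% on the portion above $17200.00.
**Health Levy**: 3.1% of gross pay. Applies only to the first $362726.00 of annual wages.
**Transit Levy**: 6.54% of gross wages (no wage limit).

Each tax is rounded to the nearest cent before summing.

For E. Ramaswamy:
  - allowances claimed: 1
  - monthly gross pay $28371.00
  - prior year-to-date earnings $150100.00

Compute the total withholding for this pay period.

$11402.35

Regional Income Tax: taxable = $28371.00 − 1×$400.00 = $27971.00
  $4221.12 + 41.28% × ($27971.00 − $17200.00) = $4221.12 + 41.28% × $10771.00 = $8667.39
Health Levy: 3.1% × $28371.00 = $879.50
Transit Levy: 6.54% × $28371.00 = $1855.46
Total: $8667.39 + $879.50 + $1855.46 = $11402.35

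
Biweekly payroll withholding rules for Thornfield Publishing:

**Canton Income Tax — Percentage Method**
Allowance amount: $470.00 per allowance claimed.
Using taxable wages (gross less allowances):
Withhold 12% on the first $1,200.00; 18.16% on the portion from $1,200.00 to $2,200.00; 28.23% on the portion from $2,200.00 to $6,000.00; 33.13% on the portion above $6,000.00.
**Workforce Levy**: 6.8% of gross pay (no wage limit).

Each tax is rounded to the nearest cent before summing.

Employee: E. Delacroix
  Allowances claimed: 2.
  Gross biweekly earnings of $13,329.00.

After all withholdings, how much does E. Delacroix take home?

$8,907.61

Canton Income Tax: taxable = $13,329.00 − 2×$470.00 = $12,389.00
  $1,398.34 + 33.13% × ($12,389.00 − $6,000.00) = $1,398.34 + 33.13% × $6,389.00 = $3,515.02
Workforce Levy: 6.8% × $13,329.00 = $906.37
Total withheld: $3,515.02 + $906.37 = $4,421.39
Net pay: $13,329.00 − $4,421.39 = $8,907.61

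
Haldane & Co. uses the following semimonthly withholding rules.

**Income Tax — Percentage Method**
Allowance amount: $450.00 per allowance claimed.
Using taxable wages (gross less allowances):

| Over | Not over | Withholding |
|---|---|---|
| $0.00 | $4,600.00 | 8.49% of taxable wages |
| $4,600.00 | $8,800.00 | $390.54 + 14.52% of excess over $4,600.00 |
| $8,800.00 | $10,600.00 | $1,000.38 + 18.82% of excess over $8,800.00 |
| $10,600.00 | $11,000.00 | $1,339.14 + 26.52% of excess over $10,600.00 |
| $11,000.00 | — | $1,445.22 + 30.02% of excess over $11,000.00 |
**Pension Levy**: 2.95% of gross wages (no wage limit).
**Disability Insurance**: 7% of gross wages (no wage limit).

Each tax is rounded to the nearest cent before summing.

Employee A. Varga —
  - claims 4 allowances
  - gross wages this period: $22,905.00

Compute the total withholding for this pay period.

$6,757.79

Income Tax: taxable = $22,905.00 − 4×$450.00 = $21,105.00
  $1,445.22 + 30.02% × ($21,105.00 − $11,000.00) = $1,445.22 + 30.02% × $10,105.00 = $4,478.74
Pension Levy: 2.95% × $22,905.00 = $675.70
Disability Insurance: 7% × $22,905.00 = $1,603.35
Total: $4,478.74 + $675.70 + $1,603.35 = $6,757.79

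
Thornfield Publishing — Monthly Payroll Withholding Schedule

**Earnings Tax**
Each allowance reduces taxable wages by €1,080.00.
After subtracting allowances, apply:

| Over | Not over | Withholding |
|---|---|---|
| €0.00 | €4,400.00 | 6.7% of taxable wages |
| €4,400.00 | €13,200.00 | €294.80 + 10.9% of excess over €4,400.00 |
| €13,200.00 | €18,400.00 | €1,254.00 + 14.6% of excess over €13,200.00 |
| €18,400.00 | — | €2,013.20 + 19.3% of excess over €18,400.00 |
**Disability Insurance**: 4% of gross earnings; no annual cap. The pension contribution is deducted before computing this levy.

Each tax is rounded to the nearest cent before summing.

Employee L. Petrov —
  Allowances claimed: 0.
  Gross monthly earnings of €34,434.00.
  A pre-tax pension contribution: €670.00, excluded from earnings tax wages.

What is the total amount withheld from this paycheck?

Earnings Tax: taxable = €34,434.00 − €670.00 = €33,764.00
  €2,013.20 + 19.3% × (€33,764.00 − €18,400.00) = €2,013.20 + 19.3% × €15,364.00 = €4,978.45
Disability Insurance: 4% × €33,764.00 = €1,350.56
Total: €4,978.45 + €1,350.56 = €6,329.01

€6,329.01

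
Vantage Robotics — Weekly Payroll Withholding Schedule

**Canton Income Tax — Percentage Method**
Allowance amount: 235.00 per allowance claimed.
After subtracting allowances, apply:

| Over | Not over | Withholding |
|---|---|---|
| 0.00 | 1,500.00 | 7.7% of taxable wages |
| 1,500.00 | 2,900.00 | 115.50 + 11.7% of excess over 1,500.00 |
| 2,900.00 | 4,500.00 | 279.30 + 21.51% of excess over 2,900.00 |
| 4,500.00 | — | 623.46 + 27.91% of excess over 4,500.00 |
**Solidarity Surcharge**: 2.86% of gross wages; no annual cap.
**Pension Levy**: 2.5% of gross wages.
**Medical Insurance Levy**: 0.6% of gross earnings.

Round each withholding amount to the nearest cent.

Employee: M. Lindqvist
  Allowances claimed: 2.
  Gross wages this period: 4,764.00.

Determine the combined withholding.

Canton Income Tax: taxable = 4,764.00 − 2×235.00 = 4,294.00
  279.30 + 21.51% × (4,294.00 − 2,900.00) = 279.30 + 21.51% × 1,394.00 = 579.15
Solidarity Surcharge: 2.86% × 4,764.00 = 136.25
Pension Levy: 2.5% × 4,764.00 = 119.10
Medical Insurance Levy: 0.6% × 4,764.00 = 28.58
Total: 579.15 + 136.25 + 119.10 + 28.58 = 863.08

863.08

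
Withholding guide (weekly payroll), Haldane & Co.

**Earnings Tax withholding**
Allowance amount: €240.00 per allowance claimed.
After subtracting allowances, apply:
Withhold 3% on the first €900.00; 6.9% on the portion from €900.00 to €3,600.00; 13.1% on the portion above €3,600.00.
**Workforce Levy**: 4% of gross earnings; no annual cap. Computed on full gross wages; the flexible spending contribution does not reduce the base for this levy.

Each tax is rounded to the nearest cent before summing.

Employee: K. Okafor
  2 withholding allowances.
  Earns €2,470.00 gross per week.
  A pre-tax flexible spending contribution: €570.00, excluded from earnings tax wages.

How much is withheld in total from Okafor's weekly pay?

Earnings Tax: taxable = €2,470.00 − €570.00 − 2×€240.00 = €1,420.00
  €27.00 + 6.9% × (€1,420.00 − €900.00) = €27.00 + 6.9% × €520.00 = €62.88
Workforce Levy: 4% × €2,470.00 = €98.80
Total: €62.88 + €98.80 = €161.68

€161.68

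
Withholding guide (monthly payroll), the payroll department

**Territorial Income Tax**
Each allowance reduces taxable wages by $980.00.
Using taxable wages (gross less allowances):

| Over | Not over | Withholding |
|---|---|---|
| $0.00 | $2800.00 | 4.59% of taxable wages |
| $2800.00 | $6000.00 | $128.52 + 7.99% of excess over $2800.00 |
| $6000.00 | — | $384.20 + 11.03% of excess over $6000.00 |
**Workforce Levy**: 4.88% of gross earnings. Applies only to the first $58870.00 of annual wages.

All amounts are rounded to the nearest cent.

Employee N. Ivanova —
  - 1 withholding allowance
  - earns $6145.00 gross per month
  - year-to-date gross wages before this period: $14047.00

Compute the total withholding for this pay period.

Territorial Income Tax: taxable = $6145.00 − 1×$980.00 = $5165.00
  $128.52 + 7.99% × ($5165.00 − $2800.00) = $128.52 + 7.99% × $2365.00 = $317.48
Workforce Levy: 4.88% × $6145.00 = $299.88
Total: $317.48 + $299.88 = $617.36

$617.36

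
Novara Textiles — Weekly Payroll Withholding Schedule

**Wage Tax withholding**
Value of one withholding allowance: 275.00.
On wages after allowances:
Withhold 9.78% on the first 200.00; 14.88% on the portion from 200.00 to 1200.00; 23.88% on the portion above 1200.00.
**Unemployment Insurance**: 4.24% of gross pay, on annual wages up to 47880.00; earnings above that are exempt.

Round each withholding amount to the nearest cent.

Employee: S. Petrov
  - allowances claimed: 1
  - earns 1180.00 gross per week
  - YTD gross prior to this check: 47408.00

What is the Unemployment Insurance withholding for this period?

20.01

Unemployment Insurance: cap 47880.00 − YTD 47408.00 = 472.00 subject; 4.24% × 472.00 = 20.01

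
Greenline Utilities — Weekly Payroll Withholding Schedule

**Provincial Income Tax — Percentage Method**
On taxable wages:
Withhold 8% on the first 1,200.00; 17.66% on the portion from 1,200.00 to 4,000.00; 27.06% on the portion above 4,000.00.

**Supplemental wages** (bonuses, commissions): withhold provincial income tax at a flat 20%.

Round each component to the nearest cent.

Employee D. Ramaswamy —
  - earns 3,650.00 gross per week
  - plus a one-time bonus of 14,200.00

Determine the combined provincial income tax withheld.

Provincial Income Tax: taxable = 3,650.00
  96.00 + 17.66% × (3,650.00 − 1,200.00) = 96.00 + 17.66% × 2,450.00 = 528.67
Supplemental (20% flat on bonus): 20% × 14,200.00 = 2,840.00
Total provincial income tax: 528.67 + 2,840.00 = 3,368.67

3,368.67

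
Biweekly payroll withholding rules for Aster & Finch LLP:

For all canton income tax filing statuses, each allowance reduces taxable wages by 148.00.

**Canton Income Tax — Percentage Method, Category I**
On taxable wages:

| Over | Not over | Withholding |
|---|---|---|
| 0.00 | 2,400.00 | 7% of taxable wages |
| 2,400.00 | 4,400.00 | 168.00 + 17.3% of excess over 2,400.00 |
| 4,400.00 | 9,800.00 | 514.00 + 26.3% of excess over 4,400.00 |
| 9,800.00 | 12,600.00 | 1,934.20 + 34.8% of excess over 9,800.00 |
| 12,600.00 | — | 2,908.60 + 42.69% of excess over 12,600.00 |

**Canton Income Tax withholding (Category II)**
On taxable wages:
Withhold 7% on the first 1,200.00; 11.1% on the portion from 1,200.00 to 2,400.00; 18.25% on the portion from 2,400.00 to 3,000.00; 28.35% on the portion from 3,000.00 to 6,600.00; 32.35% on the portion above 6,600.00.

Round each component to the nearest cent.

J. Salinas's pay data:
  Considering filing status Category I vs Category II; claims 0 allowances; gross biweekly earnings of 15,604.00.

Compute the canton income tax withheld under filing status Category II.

4,260.09

Canton Income Tax (Category II): taxable = 15,604.00
  1,347.30 + 32.35% × (15,604.00 − 6,600.00) = 1,347.30 + 32.35% × 9,004.00 = 4,260.09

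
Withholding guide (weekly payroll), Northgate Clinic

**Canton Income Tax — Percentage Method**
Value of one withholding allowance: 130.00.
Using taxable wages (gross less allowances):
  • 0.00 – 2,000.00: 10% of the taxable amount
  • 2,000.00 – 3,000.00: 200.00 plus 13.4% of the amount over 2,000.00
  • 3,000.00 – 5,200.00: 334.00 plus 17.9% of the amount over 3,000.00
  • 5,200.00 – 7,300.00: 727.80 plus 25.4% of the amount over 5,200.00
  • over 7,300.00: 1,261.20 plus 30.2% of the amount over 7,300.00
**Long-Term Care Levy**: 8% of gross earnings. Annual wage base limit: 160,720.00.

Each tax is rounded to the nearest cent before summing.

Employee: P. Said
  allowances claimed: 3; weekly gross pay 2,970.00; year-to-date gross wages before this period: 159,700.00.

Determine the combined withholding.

359.32

Canton Income Tax: taxable = 2,970.00 − 3×130.00 = 2,580.00
  200.00 + 13.4% × (2,580.00 − 2,000.00) = 200.00 + 13.4% × 580.00 = 277.72
Long-Term Care Levy: cap 160,720.00 − YTD 159,700.00 = 1,020.00 subject; 8% × 1,020.00 = 81.60
Total: 277.72 + 81.60 = 359.32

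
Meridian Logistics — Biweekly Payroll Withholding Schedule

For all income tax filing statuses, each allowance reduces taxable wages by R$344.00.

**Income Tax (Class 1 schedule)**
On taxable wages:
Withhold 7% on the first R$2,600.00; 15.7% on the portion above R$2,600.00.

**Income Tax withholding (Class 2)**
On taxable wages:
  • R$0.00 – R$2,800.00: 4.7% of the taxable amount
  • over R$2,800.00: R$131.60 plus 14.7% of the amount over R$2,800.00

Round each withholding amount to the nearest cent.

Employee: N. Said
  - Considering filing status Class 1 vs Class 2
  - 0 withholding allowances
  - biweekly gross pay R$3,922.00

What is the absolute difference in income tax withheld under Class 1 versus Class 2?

Income Tax (Class 1): taxable = R$3,922.00
  R$182.00 + 15.7% × (R$3,922.00 − R$2,600.00) = R$182.00 + 15.7% × R$1,322.00 = R$389.55
Income Tax (Class 2): taxable = R$3,922.00
  R$131.60 + 14.7% × (R$3,922.00 − R$2,800.00) = R$131.60 + 14.7% × R$1,122.00 = R$296.53
Difference: |R$389.55 − R$296.53| = R$93.02 (higher under Class 1)

R$93.02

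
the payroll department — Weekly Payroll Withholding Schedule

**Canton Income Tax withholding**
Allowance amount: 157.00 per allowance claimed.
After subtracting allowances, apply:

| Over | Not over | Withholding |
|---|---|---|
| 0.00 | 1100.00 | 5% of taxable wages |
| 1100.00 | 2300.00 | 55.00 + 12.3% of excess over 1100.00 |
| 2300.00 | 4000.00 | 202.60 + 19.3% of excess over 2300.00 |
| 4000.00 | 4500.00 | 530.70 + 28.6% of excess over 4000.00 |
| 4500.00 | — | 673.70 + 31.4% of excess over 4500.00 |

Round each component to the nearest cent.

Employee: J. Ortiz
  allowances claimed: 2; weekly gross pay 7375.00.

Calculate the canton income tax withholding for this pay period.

1477.85

Canton Income Tax: taxable = 7375.00 − 2×157.00 = 7061.00
  673.70 + 31.4% × (7061.00 − 4500.00) = 673.70 + 31.4% × 2561.00 = 1477.85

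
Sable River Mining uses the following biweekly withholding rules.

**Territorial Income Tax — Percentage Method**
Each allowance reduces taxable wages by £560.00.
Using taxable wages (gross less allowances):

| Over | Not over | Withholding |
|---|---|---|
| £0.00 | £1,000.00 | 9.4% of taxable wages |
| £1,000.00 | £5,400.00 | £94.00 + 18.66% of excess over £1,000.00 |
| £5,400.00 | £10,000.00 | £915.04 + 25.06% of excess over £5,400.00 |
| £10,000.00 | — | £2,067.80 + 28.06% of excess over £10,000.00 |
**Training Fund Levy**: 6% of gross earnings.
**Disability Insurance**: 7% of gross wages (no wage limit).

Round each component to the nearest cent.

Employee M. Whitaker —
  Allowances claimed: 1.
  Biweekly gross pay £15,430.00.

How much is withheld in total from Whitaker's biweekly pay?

£5,440.22

Territorial Income Tax: taxable = £15,430.00 − 1×£560.00 = £14,870.00
  £2,067.80 + 28.06% × (£14,870.00 − £10,000.00) = £2,067.80 + 28.06% × £4,870.00 = £3,434.32
Training Fund Levy: 6% × £15,430.00 = £925.80
Disability Insurance: 7% × £15,430.00 = £1,080.10
Total: £3,434.32 + £925.80 + £1,080.10 = £5,440.22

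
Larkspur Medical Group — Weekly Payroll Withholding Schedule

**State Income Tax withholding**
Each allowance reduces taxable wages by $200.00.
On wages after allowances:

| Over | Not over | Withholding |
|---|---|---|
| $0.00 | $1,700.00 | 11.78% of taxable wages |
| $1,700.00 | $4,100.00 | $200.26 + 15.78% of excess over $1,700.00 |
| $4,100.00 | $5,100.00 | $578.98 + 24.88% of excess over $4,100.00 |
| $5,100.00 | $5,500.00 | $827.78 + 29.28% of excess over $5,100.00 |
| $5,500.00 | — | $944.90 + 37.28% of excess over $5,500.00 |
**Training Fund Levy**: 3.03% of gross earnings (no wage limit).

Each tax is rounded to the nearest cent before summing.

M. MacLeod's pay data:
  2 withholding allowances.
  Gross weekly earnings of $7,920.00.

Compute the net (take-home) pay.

$5,982.06

State Income Tax: taxable = $7,920.00 − 2×$200.00 = $7,520.00
  $944.90 + 37.28% × ($7,520.00 − $5,500.00) = $944.90 + 37.28% × $2,020.00 = $1,697.96
Training Fund Levy: 3.03% × $7,920.00 = $239.98
Total withheld: $1,697.96 + $239.98 = $1,937.94
Net pay: $7,920.00 − $1,937.94 = $5,982.06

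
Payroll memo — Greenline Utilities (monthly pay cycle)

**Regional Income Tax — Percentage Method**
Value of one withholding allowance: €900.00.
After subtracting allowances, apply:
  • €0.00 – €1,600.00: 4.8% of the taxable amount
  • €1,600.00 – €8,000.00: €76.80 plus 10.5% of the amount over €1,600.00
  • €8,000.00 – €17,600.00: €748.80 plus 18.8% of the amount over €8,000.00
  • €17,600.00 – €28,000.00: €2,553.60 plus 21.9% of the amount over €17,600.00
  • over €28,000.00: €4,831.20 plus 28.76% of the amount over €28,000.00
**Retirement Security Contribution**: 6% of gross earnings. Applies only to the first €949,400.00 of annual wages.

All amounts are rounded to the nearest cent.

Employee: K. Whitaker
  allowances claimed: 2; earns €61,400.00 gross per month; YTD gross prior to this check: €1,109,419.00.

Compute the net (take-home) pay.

Regional Income Tax: taxable = €61,400.00 − 2×€900.00 = €59,600.00
  €4,831.20 + 28.76% × (€59,600.00 − €28,000.00) = €4,831.20 + 28.76% × €31,600.00 = €13,919.36
Retirement Security Contribution: YTD €1,109,419.00 ≥ cap €949,400.00 → €0.00
Total withheld: €13,919.36 + €0.00 = €13,919.36
Net pay: €61,400.00 − €13,919.36 = €47,480.64

€47,480.64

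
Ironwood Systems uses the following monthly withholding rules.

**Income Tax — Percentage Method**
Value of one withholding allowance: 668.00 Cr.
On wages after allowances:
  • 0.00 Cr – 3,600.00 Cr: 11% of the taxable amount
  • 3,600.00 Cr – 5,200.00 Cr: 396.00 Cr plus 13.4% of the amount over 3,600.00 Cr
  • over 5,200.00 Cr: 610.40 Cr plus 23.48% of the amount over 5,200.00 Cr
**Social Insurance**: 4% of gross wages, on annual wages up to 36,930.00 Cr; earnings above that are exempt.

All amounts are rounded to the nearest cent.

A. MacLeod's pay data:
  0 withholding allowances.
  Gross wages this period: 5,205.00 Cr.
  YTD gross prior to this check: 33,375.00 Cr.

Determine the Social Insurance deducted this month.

142.20 Cr

Social Insurance: cap 36,930.00 Cr − YTD 33,375.00 Cr = 3,555.00 Cr subject; 4% × 3,555.00 Cr = 142.20 Cr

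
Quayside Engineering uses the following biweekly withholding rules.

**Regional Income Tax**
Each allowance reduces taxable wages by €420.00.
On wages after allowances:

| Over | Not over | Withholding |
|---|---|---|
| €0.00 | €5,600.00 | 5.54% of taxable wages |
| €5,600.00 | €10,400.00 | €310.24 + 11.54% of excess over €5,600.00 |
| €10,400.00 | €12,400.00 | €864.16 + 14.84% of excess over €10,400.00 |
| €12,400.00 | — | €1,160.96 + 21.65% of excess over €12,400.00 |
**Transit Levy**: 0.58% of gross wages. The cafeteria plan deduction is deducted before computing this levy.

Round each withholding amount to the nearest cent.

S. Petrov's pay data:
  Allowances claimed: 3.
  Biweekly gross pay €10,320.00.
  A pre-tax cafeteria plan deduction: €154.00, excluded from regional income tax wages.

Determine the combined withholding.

€750.71

Regional Income Tax: taxable = €10,320.00 − €154.00 − 3×€420.00 = €8,906.00
  €310.24 + 11.54% × (€8,906.00 − €5,600.00) = €310.24 + 11.54% × €3,306.00 = €691.75
Transit Levy: 0.58% × €10,166.00 = €58.96
Total: €691.75 + €58.96 = €750.71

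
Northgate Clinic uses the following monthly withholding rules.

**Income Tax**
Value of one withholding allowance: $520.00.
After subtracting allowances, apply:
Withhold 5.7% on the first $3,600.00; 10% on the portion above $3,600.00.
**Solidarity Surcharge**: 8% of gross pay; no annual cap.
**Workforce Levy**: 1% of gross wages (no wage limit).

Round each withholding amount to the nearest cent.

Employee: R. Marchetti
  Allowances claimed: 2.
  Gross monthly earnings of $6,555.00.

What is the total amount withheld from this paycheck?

Income Tax: taxable = $6,555.00 − 2×$520.00 = $5,515.00
  $205.20 + 10% × ($5,515.00 − $3,600.00) = $205.20 + 10% × $1,915.00 = $396.70
Solidarity Surcharge: 8% × $6,555.00 = $524.40
Workforce Levy: 1% × $6,555.00 = $65.55
Total: $396.70 + $524.40 + $65.55 = $986.65

$986.65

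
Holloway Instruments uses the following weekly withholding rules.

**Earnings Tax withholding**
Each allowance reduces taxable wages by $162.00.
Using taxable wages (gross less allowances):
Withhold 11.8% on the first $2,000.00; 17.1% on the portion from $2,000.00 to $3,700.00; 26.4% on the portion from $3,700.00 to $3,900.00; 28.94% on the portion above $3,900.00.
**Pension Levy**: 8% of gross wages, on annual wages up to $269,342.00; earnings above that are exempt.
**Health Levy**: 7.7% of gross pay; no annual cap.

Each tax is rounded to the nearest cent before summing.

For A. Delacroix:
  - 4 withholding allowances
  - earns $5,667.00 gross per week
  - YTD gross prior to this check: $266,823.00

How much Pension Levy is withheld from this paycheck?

$201.52

Pension Levy: cap $269,342.00 − YTD $266,823.00 = $2,519.00 subject; 8% × $2,519.00 = $201.52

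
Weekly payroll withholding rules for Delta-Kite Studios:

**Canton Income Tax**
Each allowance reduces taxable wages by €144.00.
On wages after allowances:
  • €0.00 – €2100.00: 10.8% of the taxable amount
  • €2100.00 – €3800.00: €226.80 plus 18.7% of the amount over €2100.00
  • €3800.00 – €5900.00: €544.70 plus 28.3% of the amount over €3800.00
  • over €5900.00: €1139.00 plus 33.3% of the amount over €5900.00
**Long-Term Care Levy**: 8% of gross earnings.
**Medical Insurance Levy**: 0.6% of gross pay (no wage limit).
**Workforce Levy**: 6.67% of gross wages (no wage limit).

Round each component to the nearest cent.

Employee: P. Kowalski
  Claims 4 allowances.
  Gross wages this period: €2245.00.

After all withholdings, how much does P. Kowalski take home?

€1721.94

Canton Income Tax: taxable = €2245.00 − 4×€144.00 = €1669.00
  10.8% × €1669.00 = €180.25
Long-Term Care Levy: 8% × €2245.00 = €179.60
Medical Insurance Levy: 0.6% × €2245.00 = €13.47
Workforce Levy: 6.67% × €2245.00 = €149.74
Total withheld: €180.25 + €179.60 + €13.47 + €149.74 = €523.06
Net pay: €2245.00 − €523.06 = €1721.94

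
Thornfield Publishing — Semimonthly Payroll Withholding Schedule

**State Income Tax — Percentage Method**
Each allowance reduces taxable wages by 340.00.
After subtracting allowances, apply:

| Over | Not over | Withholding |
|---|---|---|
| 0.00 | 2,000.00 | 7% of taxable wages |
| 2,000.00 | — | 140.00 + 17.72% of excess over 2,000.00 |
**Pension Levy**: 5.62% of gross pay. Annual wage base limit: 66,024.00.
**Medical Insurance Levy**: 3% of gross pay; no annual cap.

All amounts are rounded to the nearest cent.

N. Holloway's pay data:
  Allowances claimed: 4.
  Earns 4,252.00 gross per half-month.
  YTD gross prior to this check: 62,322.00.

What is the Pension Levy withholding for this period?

Pension Levy: cap 66,024.00 − YTD 62,322.00 = 3,702.00 subject; 5.62% × 3,702.00 = 208.05

208.05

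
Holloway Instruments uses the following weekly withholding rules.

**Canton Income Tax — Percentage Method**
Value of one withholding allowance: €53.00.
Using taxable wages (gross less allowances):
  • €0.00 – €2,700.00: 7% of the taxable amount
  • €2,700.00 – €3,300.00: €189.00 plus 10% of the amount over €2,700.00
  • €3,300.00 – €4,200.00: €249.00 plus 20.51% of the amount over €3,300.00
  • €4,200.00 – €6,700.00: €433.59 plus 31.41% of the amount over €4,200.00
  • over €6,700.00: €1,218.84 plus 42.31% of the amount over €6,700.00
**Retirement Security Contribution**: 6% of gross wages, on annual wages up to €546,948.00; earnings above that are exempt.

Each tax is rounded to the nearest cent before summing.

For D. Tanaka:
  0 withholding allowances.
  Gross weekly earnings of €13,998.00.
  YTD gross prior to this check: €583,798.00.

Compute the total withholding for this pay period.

Canton Income Tax: taxable = €13,998.00
  €1,218.84 + 42.31% × (€13,998.00 − €6,700.00) = €1,218.84 + 42.31% × €7,298.00 = €4,306.62
Retirement Security Contribution: YTD €583,798.00 ≥ cap €546,948.00 → €0.00
Total: €4,306.62 + €0.00 = €4,306.62

€4,306.62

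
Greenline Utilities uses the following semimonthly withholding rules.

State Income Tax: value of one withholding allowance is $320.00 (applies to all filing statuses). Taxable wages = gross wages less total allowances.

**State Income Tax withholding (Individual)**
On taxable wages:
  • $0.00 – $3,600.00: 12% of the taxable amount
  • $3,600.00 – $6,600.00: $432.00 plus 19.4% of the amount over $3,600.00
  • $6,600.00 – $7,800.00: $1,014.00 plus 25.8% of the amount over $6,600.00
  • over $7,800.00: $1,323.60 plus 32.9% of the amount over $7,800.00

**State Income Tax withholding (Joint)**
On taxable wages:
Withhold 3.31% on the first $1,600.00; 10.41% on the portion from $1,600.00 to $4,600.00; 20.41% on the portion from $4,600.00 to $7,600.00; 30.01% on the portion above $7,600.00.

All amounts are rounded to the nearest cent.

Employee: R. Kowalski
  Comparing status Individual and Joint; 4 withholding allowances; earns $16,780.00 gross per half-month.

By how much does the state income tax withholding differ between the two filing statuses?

State Income Tax (Individual): taxable = $16,780.00 − 4×$320.00 = $15,500.00
  $1,323.60 + 32.9% × ($15,500.00 − $7,800.00) = $1,323.60 + 32.9% × $7,700.00 = $3,856.90
State Income Tax (Joint): taxable = $16,780.00 − 4×$320.00 = $15,500.00
  $977.56 + 30.01% × ($15,500.00 − $7,600.00) = $977.56 + 30.01% × $7,900.00 = $3,348.35
Difference: |$3,856.90 − $3,348.35| = $508.55 (higher under Individual)

$508.55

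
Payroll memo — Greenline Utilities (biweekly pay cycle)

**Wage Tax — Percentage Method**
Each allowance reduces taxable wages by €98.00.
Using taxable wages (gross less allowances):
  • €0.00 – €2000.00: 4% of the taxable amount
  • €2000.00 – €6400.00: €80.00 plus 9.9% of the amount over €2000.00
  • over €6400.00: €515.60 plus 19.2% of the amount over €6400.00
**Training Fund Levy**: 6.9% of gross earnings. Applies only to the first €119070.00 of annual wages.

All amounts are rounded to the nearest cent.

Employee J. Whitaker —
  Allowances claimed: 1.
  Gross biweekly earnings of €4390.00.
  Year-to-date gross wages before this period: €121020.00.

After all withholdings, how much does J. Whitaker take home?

€4083.09

Wage Tax: taxable = €4390.00 − 1×€98.00 = €4292.00
  €80.00 + 9.9% × (€4292.00 − €2000.00) = €80.00 + 9.9% × €2292.00 = €306.91
Training Fund Levy: YTD €121020.00 ≥ cap €119070.00 → €0.00
Total withheld: €306.91 + €0.00 = €306.91
Net pay: €4390.00 − €306.91 = €4083.09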